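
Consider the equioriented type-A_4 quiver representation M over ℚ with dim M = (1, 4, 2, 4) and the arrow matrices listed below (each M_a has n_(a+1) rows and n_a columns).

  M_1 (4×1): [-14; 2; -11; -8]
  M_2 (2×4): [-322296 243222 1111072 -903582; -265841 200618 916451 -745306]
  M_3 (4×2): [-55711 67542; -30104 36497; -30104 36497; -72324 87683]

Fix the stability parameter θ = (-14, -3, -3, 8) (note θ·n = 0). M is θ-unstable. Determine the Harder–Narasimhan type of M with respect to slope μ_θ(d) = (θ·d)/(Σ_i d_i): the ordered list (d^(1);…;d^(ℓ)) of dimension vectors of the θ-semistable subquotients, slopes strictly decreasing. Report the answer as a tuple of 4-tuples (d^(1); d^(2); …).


Interval decomposition of M: I[1,4], I[2,2]^2, I[2,4], I[4,4]^2.
HN type (ℓ=3): μ^(1)=8; μ^(2)=-3; μ^(3)=-14

((0, 0, 0, 4); (0, 4, 2, 0); (1, 0, 0, 0))


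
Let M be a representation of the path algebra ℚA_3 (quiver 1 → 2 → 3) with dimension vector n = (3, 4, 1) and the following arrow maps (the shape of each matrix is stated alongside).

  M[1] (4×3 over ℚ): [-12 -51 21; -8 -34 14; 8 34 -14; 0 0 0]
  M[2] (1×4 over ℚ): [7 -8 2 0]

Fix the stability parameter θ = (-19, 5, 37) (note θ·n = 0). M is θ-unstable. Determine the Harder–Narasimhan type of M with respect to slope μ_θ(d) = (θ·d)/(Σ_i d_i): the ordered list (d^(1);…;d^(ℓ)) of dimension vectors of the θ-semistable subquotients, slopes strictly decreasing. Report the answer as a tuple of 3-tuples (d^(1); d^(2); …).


Via rank(M_{q-1}∘⋯∘M_p): M ≅ I[1,1]^2, I[1,3], I[2,2]^3.
μ_θ-semistable layers: μ^(1)=37; μ^(2)=5; μ^(3)=-19

((0, 0, 1); (0, 4, 0); (3, 0, 0))


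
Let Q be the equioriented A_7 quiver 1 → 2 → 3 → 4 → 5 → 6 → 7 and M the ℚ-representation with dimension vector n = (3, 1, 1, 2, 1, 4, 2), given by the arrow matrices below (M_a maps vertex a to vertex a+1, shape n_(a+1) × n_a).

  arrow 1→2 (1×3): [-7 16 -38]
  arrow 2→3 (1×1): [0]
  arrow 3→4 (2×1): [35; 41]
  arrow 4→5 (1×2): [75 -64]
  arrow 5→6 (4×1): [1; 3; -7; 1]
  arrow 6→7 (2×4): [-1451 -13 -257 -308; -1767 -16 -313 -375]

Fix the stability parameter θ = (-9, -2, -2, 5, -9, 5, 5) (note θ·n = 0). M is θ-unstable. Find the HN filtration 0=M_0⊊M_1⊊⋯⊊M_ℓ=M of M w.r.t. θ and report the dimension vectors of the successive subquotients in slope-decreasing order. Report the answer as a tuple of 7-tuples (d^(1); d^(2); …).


Barcode: M ≅ I[1,1]^2, I[1,2], I[3,7], I[4,4], I[6,6]^2, I[6,7]. HN layers by μ_θ (3 steps, strictly decreasing):
  μ^(1)=5; μ^(2)=-2; μ^(3)=-9

((0, 0, 0, 1, 0, 4, 2); (0, 1, 1, 1, 1, 0, 0); (3, 0, 0, 0, 0, 0, 0))


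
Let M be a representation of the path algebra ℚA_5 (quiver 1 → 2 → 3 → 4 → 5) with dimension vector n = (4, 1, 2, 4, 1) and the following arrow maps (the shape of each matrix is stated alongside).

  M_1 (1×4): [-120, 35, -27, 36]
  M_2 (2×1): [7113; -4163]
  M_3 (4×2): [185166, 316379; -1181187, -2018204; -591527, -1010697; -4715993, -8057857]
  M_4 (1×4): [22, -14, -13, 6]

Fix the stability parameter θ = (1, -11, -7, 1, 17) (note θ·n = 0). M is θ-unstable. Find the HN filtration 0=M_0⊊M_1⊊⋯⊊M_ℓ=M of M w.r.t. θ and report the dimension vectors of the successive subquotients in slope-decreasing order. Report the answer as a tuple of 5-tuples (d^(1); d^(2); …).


Via rank(M_{q-1}∘⋯∘M_p): M ≅ I[1,1]^3, I[1,4], I[3,5], I[4,4]^2.
μ_θ-semistable layers: μ^(1)=17; μ^(2)=1; μ^(3)=-17/3; μ^(4)=-7

((0, 0, 0, 0, 1); (3, 0, 0, 4, 0); (1, 1, 1, 0, 0); (0, 0, 1, 0, 0))


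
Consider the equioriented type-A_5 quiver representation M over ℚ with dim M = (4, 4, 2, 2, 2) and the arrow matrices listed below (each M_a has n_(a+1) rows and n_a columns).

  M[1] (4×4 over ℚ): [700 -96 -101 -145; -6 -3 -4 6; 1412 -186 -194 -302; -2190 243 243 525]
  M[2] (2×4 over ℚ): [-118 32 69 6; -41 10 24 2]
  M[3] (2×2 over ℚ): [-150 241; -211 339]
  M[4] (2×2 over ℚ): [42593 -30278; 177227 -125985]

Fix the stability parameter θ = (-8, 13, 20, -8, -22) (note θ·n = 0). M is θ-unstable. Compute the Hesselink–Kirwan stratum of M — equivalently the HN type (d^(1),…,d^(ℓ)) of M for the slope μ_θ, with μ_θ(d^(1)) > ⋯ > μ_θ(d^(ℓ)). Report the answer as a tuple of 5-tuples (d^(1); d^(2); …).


Barcode: M ≅ I[1,1]^2, I[1,2], I[1,5], I[2,2], I[2,5]. HN layers by μ_θ (3 steps, strictly decreasing):
  μ^(1)=13; μ^(2)=3/4; μ^(3)=-8

((0, 2, 0, 0, 0); (0, 2, 2, 2, 2); (4, 0, 0, 0, 0))


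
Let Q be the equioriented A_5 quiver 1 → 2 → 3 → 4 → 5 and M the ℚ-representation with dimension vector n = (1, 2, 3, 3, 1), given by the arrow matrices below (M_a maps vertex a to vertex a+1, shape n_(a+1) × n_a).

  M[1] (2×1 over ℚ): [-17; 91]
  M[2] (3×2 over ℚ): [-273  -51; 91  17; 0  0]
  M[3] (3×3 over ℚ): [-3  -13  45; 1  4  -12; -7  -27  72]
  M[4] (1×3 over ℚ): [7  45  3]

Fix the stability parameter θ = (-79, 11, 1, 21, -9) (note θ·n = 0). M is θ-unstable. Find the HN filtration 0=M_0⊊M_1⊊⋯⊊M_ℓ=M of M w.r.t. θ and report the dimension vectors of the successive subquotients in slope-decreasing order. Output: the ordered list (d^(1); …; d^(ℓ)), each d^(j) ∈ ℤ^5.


Interval decomposition of M: I[1,2], I[2,5], I[3,4]^2.
HN type (ℓ=5): μ^(1)=21; μ^(2)=11; μ^(3)=6; μ^(4)=1; μ^(5)=-79

((0, 0, 0, 2, 0); (0, 1, 0, 0, 0); (0, 1, 1, 1, 1); (0, 0, 2, 0, 0); (1, 0, 0, 0, 0))


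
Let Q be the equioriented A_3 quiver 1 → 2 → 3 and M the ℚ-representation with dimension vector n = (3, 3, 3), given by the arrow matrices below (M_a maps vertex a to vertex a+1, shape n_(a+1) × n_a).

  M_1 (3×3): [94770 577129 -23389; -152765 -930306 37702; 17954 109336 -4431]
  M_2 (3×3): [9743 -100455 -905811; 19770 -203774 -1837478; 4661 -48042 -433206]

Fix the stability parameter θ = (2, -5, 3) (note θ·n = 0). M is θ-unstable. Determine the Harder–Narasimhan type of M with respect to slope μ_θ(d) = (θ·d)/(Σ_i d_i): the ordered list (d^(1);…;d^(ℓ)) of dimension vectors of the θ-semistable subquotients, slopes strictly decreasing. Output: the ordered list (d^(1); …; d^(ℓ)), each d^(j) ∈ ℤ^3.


Barcode: M ≅ I[1,2], I[1,3]^2, I[3,3]. HN layers by μ_θ (2 steps, strictly decreasing):
  μ^(1)=3; μ^(2)=-3/2

((0, 0, 3); (3, 3, 0))


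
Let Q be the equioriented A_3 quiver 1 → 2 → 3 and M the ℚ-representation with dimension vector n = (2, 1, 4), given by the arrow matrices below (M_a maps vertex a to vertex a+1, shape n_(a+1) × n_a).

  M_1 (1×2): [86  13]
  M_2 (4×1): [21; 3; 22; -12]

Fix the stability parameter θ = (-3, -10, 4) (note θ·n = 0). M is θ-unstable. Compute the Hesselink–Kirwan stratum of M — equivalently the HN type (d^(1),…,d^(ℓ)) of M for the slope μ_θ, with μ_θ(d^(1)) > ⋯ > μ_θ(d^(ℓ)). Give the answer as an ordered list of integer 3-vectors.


Barcode: M ≅ I[1,1], I[1,3], I[3,3]^3. HN layers by μ_θ (3 steps, strictly decreasing):
  μ^(1)=4; μ^(2)=-3; μ^(3)=-13/2

((0, 0, 4); (1, 0, 0); (1, 1, 0))


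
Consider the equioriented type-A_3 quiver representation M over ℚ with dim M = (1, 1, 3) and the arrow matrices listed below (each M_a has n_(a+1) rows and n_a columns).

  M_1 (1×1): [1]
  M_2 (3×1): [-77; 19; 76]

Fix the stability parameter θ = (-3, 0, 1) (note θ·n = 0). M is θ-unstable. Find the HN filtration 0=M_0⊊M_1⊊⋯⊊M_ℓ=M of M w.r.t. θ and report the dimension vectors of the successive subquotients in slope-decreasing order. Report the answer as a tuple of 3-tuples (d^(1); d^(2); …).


Via rank(M_{q-1}∘⋯∘M_p): M ≅ I[1,3], I[3,3]^2.
μ_θ-semistable layers: μ^(1)=1; μ^(2)=0; μ^(3)=-3

((0, 0, 3); (0, 1, 0); (1, 0, 0))


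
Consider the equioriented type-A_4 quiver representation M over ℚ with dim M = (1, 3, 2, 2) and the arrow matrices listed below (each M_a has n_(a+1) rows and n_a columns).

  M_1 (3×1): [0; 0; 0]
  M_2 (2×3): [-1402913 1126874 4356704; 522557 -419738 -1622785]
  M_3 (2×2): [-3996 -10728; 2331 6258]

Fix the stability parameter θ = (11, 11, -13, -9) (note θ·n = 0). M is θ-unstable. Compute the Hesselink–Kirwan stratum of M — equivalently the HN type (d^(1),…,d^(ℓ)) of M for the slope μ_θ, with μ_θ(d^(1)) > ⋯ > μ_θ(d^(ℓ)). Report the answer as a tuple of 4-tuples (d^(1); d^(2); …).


Interval decomposition of M: I[1,1], I[2,2], I[2,3], I[2,4], I[4,4].
HN type (ℓ=4): μ^(1)=11; μ^(2)=-1; μ^(3)=-11/3; μ^(4)=-9

((1, 1, 0, 0); (0, 1, 1, 0); (0, 1, 1, 1); (0, 0, 0, 1))


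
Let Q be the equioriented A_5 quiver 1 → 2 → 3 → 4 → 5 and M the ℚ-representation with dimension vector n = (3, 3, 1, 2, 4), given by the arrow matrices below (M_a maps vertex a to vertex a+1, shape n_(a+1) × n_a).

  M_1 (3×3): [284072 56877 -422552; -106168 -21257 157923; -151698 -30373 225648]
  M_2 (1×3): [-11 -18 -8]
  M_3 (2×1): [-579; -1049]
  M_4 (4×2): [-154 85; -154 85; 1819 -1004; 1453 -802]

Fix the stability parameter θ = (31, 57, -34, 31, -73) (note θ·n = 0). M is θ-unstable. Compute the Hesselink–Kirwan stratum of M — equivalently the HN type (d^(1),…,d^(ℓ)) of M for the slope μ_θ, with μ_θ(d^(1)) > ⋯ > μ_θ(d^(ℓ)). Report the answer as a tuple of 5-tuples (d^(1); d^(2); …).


Interval decomposition of M: I[1,2]^2, I[1,5], I[4,5], I[5,5]^2.
HN type (ℓ=5): μ^(1)=57; μ^(2)=31; μ^(3)=12/5; μ^(4)=-21; μ^(5)=-73

((0, 2, 0, 0, 0); (2, 0, 0, 0, 0); (1, 1, 1, 1, 1); (0, 0, 0, 1, 1); (0, 0, 0, 0, 2))


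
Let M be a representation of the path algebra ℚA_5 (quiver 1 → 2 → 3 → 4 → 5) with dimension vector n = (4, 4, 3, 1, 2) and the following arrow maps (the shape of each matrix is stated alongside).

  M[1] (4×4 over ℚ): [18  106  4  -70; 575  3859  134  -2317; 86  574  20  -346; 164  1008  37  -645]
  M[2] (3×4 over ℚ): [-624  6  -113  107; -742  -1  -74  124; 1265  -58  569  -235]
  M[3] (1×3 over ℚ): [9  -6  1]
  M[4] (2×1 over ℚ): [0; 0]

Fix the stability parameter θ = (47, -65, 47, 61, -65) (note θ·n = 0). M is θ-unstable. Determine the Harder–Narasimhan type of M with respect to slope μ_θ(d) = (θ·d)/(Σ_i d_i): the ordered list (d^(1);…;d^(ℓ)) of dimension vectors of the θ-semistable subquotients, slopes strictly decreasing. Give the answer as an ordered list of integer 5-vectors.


Via rank(M_{q-1}∘⋯∘M_p): M ≅ I[1,1]^2, I[1,3]^2, I[2,2], I[2,4], I[5,5]^2.
μ_θ-semistable layers: μ^(1)=61; μ^(2)=47; μ^(3)=-9; μ^(4)=-65

((0, 0, 0, 1, 0); (2, 0, 3, 0, 0); (2, 2, 0, 0, 0); (0, 2, 0, 0, 2))


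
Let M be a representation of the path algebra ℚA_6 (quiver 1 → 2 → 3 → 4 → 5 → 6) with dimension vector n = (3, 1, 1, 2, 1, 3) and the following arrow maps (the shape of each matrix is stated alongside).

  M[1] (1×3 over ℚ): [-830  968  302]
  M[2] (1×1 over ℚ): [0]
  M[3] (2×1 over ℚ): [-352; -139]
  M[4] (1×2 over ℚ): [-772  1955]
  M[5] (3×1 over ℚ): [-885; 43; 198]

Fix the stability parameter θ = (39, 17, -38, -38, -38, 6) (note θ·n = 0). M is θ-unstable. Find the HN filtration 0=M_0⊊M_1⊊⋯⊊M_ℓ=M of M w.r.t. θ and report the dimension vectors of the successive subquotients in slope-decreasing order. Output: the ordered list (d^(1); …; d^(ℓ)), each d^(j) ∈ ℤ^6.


Barcode: M ≅ I[1,1]^2, I[1,2], I[3,6], I[4,4], I[6,6]^2. HN layers by μ_θ (4 steps, strictly decreasing):
  μ^(1)=39; μ^(2)=28; μ^(3)=6; μ^(4)=-38

((2, 0, 0, 0, 0, 0); (1, 1, 0, 0, 0, 0); (0, 0, 0, 0, 0, 3); (0, 0, 1, 2, 1, 0))


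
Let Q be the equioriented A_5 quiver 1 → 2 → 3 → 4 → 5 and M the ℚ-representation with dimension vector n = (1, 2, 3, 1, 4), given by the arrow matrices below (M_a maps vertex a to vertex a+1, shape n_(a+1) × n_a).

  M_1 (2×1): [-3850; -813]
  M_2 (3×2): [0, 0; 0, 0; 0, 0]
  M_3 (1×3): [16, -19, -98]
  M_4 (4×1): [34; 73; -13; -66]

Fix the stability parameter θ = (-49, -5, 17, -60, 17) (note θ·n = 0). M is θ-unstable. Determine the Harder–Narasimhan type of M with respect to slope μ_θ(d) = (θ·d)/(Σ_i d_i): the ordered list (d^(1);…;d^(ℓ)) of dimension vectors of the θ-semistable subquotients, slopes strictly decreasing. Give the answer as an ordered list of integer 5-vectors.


Interval decomposition of M: I[1,2], I[2,2], I[3,3]^2, I[3,5], I[5,5]^3.
HN type (ℓ=4): μ^(1)=17; μ^(2)=-5; μ^(3)=-43/2; μ^(4)=-49

((0, 0, 2, 0, 4); (0, 2, 0, 0, 0); (0, 0, 1, 1, 0); (1, 0, 0, 0, 0))


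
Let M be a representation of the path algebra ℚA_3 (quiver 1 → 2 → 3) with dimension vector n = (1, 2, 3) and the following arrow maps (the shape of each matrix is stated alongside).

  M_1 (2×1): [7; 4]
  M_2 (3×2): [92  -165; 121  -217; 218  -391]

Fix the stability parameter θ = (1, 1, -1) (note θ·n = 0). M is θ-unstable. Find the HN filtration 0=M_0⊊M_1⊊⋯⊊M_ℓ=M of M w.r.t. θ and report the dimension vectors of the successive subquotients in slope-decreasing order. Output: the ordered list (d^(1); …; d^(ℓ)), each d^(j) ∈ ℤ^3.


Via rank(M_{q-1}∘⋯∘M_p): M ≅ I[1,3], I[2,3], I[3,3].
μ_θ-semistable layers: μ^(1)=1/3; μ^(2)=0; μ^(3)=-1

((1, 1, 1); (0, 1, 1); (0, 0, 1))


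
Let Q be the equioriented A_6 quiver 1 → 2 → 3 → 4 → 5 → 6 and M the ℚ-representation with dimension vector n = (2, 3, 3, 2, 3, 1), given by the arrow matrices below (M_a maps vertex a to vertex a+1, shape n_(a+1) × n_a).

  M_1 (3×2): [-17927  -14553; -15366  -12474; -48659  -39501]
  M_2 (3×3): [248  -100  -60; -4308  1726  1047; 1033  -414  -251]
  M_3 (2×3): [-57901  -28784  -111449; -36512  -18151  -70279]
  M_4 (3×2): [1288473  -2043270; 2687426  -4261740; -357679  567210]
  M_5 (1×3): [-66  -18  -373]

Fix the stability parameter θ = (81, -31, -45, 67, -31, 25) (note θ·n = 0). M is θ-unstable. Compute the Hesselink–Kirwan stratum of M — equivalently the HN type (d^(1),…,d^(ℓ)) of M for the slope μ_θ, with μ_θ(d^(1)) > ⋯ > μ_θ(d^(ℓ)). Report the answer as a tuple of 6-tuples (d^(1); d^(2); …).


Barcode: M ≅ I[1,1], I[1,4], I[2,3], I[2,6], I[5,5]^2. HN layers by μ_θ (7 steps, strictly decreasing):
  μ^(1)=81; μ^(2)=67; μ^(3)=25; μ^(4)=18; μ^(5)=5/3; μ^(6)=-31; μ^(7)=-38

((1, 0, 0, 0, 0, 0); (0, 0, 0, 1, 0, 0); (0, 0, 0, 0, 0, 1); (0, 0, 0, 1, 1, 0); (1, 1, 1, 0, 0, 0); (0, 0, 0, 0, 2, 0); (0, 2, 2, 0, 0, 0))


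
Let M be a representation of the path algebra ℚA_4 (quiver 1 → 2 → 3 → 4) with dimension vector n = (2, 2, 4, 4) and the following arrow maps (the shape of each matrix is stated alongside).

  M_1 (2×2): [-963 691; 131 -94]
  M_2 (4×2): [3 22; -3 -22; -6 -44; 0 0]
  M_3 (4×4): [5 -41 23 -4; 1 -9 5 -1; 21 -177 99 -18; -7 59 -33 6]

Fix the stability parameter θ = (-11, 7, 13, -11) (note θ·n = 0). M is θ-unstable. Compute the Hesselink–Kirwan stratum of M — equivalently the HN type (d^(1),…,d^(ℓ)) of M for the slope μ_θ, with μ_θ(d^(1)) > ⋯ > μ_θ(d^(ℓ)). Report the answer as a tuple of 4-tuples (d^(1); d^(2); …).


Interval decomposition of M: I[1,2], I[1,3], I[3,3], I[3,4]^2, I[4,4]^2.
HN type (ℓ=4): μ^(1)=13; μ^(2)=7; μ^(3)=1; μ^(4)=-11

((0, 0, 2, 0); (0, 2, 0, 0); (0, 0, 2, 2); (2, 0, 0, 2))


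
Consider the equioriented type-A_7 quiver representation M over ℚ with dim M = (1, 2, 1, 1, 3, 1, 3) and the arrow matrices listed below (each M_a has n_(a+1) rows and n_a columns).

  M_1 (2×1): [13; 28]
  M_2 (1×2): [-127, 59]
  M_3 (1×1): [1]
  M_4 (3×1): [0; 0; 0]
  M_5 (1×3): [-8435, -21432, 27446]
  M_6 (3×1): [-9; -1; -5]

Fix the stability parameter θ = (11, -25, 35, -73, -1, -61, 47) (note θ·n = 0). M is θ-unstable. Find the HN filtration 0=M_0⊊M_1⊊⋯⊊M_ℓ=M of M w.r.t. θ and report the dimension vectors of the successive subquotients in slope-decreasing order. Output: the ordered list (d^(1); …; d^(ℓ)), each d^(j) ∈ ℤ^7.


Interval decomposition of M: I[1,4], I[2,2], I[5,5]^2, I[5,7], I[7,7]^2.
HN type (ℓ=5): μ^(1)=47; μ^(2)=-1; μ^(3)=-13; μ^(4)=-25; μ^(5)=-31

((0, 0, 0, 0, 0, 0, 3); (0, 0, 0, 0, 2, 0, 0); (1, 1, 1, 1, 0, 0, 0); (0, 1, 0, 0, 0, 0, 0); (0, 0, 0, 0, 1, 1, 0))


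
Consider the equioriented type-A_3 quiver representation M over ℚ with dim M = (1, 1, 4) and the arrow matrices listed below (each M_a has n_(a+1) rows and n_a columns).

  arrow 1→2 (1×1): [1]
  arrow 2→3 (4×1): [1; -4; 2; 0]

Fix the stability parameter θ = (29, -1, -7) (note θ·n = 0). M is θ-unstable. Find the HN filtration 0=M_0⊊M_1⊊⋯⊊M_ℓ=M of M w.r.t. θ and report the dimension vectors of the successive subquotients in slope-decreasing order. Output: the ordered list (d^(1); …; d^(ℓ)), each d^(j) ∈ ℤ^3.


Via rank(M_{q-1}∘⋯∘M_p): M ≅ I[1,3], I[3,3]^3.
μ_θ-semistable layers: μ^(1)=7; μ^(2)=-7

((1, 1, 1); (0, 0, 3))


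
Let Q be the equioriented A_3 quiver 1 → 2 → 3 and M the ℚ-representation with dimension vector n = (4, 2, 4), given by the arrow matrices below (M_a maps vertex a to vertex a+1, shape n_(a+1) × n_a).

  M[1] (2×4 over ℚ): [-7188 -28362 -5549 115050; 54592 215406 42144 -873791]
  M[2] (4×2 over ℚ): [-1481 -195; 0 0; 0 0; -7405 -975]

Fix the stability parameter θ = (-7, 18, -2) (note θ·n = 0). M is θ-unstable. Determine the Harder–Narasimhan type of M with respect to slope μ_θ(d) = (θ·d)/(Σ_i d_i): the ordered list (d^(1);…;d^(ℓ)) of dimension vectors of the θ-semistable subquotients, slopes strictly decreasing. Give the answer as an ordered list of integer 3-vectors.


Barcode: M ≅ I[1,1]^2, I[1,2], I[1,3], I[3,3]^3. HN layers by μ_θ (4 steps, strictly decreasing):
  μ^(1)=18; μ^(2)=8; μ^(3)=-2; μ^(4)=-7

((0, 1, 0); (0, 1, 1); (0, 0, 3); (4, 0, 0))


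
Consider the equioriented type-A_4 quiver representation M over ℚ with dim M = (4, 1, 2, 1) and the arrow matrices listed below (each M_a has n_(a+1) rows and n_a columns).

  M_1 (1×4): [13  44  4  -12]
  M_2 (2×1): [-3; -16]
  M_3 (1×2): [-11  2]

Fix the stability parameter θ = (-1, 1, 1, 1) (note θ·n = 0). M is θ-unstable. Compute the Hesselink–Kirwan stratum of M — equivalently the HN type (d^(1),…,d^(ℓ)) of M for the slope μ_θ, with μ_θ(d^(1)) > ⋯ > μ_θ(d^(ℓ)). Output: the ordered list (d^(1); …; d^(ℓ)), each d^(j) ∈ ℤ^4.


Interval decomposition of M: I[1,1]^3, I[1,4], I[3,3].
HN type (ℓ=2): μ^(1)=1; μ^(2)=-1

((0, 1, 2, 1); (4, 0, 0, 0))


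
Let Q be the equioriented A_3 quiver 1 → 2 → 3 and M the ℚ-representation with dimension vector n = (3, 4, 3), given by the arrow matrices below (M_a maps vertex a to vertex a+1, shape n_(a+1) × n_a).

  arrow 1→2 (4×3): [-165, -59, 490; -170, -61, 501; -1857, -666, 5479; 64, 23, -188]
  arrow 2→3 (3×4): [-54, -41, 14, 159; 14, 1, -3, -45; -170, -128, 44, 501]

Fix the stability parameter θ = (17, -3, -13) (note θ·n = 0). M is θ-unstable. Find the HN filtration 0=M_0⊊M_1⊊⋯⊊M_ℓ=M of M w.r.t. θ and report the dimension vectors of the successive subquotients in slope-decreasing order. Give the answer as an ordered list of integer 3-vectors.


Barcode: M ≅ I[1,3]^3, I[2,2]. HN layers by μ_θ (2 steps, strictly decreasing):
  μ^(1)=1/3; μ^(2)=-3

((3, 3, 3); (0, 1, 0))


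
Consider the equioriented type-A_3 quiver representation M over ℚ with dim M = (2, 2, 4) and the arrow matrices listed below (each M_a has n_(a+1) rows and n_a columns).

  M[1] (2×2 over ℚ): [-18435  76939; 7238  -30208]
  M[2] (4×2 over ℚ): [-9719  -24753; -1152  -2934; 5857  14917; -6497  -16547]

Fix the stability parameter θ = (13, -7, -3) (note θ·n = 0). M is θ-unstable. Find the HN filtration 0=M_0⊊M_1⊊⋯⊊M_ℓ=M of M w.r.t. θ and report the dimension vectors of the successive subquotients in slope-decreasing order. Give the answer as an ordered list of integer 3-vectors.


Interval decomposition of M: I[1,3]^2, I[3,3]^2.
HN type (ℓ=2): μ^(1)=1; μ^(2)=-3

((2, 2, 2); (0, 0, 2))


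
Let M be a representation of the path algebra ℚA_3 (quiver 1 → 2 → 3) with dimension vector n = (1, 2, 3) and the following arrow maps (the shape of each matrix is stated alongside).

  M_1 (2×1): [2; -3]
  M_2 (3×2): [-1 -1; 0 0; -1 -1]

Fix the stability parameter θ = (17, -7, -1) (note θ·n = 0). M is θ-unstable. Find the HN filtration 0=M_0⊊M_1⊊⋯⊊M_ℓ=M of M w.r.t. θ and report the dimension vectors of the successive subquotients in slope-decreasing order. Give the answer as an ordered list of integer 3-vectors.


Barcode: M ≅ I[1,3], I[2,2], I[3,3]^2. HN layers by μ_θ (3 steps, strictly decreasing):
  μ^(1)=3; μ^(2)=-1; μ^(3)=-7

((1, 1, 1); (0, 0, 2); (0, 1, 0))


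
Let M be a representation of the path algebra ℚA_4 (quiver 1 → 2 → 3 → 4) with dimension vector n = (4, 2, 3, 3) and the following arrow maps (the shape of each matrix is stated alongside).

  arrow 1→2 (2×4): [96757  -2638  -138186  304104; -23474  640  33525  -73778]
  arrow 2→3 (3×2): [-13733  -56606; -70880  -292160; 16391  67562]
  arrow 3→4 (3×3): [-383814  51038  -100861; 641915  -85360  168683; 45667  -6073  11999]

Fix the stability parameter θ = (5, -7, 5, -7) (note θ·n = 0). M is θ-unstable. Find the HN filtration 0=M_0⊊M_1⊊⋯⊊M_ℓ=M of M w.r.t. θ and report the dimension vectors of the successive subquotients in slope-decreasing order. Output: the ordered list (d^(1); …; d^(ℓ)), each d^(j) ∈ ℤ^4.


Barcode: M ≅ I[1,1]^2, I[1,2], I[1,4], I[3,4]^2. HN layers by μ_θ (2 steps, strictly decreasing):
  μ^(1)=5; μ^(2)=-1

((2, 0, 0, 0); (2, 2, 3, 3))


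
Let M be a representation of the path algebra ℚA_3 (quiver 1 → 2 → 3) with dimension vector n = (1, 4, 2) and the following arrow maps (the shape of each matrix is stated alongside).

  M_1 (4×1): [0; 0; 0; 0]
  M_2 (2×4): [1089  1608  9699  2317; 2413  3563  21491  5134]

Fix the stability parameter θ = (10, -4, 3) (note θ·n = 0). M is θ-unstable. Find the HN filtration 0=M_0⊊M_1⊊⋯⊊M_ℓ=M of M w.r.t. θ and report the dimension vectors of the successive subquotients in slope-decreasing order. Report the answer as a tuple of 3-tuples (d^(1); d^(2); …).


Interval decomposition of M: I[1,1], I[2,2]^2, I[2,3]^2.
HN type (ℓ=3): μ^(1)=10; μ^(2)=3; μ^(3)=-4

((1, 0, 0); (0, 0, 2); (0, 4, 0))


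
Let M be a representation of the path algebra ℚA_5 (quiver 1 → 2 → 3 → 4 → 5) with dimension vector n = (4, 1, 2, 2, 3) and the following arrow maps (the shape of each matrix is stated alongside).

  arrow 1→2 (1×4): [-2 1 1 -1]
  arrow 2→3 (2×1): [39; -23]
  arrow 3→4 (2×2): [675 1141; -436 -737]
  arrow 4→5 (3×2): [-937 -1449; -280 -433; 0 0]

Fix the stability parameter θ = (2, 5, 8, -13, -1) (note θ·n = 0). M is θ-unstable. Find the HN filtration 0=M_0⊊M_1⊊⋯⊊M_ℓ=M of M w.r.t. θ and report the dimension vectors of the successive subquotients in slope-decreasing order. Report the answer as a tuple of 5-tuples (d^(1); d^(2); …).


Via rank(M_{q-1}∘⋯∘M_p): M ≅ I[1,1]^3, I[1,5], I[3,5], I[5,5].
μ_θ-semistable layers: μ^(1)=2; μ^(2)=1/5; μ^(3)=-1; μ^(4)=-5/2

((3, 0, 0, 0, 0); (1, 1, 1, 1, 1); (0, 0, 0, 0, 2); (0, 0, 1, 1, 0))


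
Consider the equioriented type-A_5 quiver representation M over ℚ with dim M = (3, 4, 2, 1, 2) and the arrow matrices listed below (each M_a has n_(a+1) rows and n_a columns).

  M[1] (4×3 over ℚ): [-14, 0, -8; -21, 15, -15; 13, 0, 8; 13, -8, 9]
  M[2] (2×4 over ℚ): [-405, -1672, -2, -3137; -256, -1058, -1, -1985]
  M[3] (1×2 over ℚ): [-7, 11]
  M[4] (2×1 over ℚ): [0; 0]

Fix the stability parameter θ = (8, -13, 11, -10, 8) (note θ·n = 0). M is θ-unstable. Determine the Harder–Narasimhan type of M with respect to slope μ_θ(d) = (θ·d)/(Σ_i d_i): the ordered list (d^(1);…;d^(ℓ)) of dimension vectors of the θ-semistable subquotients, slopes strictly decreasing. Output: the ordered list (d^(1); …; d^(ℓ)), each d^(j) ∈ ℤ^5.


Barcode: M ≅ I[1,2], I[1,3], I[1,4], I[2,2], I[5,5]^2. HN layers by μ_θ (5 steps, strictly decreasing):
  μ^(1)=11; μ^(2)=8; μ^(3)=1/2; μ^(4)=-5/2; μ^(5)=-13

((0, 0, 1, 0, 0); (0, 0, 0, 0, 2); (0, 0, 1, 1, 0); (3, 3, 0, 0, 0); (0, 1, 0, 0, 0))


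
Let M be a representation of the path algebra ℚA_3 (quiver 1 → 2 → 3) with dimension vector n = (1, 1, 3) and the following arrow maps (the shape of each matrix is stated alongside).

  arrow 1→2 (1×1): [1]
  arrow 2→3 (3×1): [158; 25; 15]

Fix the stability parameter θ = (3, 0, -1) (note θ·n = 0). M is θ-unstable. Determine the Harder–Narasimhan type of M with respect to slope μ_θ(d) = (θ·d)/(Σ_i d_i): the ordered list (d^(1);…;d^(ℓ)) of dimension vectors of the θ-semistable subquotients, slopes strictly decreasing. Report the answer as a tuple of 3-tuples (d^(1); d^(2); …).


Via rank(M_{q-1}∘⋯∘M_p): M ≅ I[1,3], I[3,3]^2.
μ_θ-semistable layers: μ^(1)=2/3; μ^(2)=-1

((1, 1, 1); (0, 0, 2))


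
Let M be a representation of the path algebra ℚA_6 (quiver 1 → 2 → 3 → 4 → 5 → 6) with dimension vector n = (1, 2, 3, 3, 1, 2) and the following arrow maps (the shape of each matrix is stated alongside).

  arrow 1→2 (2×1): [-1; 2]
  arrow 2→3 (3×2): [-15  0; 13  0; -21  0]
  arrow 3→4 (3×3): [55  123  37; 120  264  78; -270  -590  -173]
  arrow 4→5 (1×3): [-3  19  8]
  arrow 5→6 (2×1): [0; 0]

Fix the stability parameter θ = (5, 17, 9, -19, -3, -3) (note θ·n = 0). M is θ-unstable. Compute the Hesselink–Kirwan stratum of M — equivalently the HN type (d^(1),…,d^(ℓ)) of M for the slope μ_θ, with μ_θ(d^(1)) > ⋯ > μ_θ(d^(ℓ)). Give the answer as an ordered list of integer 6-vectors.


Interval decomposition of M: I[1,5], I[2,2], I[3,3], I[3,4], I[4,4], I[6,6]^2.
HN type (ℓ=6): μ^(1)=17; μ^(2)=9; μ^(3)=9/5; μ^(4)=-3; μ^(5)=-5; μ^(6)=-19

((0, 1, 0, 0, 0, 0); (0, 0, 1, 0, 0, 0); (1, 1, 1, 1, 1, 0); (0, 0, 0, 0, 0, 2); (0, 0, 1, 1, 0, 0); (0, 0, 0, 1, 0, 0))


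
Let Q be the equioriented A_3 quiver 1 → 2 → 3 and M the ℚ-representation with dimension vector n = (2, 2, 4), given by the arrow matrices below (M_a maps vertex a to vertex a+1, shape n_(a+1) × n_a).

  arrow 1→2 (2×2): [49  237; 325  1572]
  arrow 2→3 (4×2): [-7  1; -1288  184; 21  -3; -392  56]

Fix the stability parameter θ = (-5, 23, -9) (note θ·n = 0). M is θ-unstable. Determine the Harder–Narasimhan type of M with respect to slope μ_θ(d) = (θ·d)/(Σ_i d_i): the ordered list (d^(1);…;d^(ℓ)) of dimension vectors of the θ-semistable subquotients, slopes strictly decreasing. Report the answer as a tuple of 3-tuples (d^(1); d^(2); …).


Barcode: M ≅ I[1,2], I[1,3], I[3,3]^3. HN layers by μ_θ (4 steps, strictly decreasing):
  μ^(1)=23; μ^(2)=7; μ^(3)=-5; μ^(4)=-9

((0, 1, 0); (0, 1, 1); (2, 0, 0); (0, 0, 3))


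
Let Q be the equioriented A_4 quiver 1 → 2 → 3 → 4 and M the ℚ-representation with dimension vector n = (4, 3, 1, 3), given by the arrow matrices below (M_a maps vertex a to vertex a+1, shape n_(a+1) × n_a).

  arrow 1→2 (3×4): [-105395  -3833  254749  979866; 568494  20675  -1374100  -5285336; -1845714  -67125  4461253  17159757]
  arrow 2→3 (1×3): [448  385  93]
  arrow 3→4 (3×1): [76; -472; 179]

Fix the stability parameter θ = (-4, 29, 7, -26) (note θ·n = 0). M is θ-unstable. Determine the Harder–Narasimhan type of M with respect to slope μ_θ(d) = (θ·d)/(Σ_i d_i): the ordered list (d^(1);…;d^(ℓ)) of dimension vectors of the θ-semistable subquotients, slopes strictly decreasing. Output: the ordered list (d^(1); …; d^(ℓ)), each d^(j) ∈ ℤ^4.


Interval decomposition of M: I[1,1], I[1,2]^2, I[1,4], I[4,4]^2.
HN type (ℓ=4): μ^(1)=29; μ^(2)=10/3; μ^(3)=-4; μ^(4)=-26

((0, 2, 0, 0); (0, 1, 1, 1); (4, 0, 0, 0); (0, 0, 0, 2))


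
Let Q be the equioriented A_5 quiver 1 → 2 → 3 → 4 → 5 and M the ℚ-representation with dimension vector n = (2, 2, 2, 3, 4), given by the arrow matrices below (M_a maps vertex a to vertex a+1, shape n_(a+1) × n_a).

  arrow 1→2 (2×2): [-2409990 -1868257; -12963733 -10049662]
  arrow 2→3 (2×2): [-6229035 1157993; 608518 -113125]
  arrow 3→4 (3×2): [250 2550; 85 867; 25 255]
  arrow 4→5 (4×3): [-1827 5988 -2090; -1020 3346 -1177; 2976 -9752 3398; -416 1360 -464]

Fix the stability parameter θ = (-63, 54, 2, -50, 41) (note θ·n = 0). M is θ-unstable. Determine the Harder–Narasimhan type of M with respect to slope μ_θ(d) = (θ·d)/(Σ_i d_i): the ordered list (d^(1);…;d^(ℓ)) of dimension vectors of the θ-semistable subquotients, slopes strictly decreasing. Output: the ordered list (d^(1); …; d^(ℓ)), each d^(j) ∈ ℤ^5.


Interval decomposition of M: I[1,3], I[1,5], I[4,5]^2, I[5,5].
HN type (ℓ=5): μ^(1)=41; μ^(2)=28; μ^(3)=2; μ^(4)=-50; μ^(5)=-63

((0, 0, 0, 0, 4); (0, 1, 1, 0, 0); (0, 1, 1, 1, 0); (0, 0, 0, 2, 0); (2, 0, 0, 0, 0))


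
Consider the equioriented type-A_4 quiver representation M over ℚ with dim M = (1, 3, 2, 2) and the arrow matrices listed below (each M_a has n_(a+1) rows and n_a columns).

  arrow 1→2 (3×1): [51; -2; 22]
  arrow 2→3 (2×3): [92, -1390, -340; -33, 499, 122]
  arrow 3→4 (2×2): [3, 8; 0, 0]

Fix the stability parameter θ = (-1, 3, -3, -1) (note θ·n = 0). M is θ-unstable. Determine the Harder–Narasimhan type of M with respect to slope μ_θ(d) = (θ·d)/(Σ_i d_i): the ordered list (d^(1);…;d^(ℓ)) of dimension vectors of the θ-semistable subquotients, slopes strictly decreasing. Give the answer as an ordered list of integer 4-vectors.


Barcode: M ≅ I[1,3], I[2,2], I[2,4], I[4,4]. HN layers by μ_θ (4 steps, strictly decreasing):
  μ^(1)=3; μ^(2)=0; μ^(3)=-1/3; μ^(4)=-1

((0, 1, 0, 0); (0, 1, 1, 0); (0, 1, 1, 1); (1, 0, 0, 1))


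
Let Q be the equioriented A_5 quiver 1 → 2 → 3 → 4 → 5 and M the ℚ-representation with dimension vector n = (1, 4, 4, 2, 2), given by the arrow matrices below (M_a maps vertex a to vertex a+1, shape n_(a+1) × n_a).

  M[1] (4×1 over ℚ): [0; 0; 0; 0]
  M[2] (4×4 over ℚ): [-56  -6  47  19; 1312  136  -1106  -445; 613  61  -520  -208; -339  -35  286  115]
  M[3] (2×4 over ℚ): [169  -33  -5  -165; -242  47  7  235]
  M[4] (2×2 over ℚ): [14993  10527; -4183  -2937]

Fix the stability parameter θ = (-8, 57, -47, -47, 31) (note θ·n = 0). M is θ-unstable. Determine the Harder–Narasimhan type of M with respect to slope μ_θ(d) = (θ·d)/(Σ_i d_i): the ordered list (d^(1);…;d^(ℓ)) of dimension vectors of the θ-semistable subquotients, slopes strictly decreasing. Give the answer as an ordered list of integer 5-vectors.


Via rank(M_{q-1}∘⋯∘M_p): M ≅ I[1,1], I[2,2], I[2,3], I[2,4], I[2,5], I[3,3], I[5,5].
μ_θ-semistable layers: μ^(1)=57; μ^(2)=31; μ^(3)=5; μ^(4)=-8; μ^(5)=-37/3; μ^(6)=-47

((0, 1, 0, 0, 0); (0, 0, 0, 0, 2); (0, 1, 1, 0, 0); (1, 0, 0, 0, 0); (0, 2, 2, 2, 0); (0, 0, 1, 0, 0))


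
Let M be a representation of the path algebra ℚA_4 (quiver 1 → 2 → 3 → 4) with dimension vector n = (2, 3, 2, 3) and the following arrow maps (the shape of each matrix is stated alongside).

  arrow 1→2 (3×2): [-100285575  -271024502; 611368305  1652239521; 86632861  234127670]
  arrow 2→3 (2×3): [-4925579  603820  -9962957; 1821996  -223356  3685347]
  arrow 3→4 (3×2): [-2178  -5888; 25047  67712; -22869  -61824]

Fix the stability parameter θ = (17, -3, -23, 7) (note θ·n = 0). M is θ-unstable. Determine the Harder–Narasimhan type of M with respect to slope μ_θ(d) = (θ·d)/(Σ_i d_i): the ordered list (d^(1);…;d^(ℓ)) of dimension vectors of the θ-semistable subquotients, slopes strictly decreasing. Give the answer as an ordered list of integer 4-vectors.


Via rank(M_{q-1}∘⋯∘M_p): M ≅ I[1,2], I[1,3], I[2,4], I[4,4]^2.
μ_θ-semistable layers: μ^(1)=7; μ^(2)=-3; μ^(3)=-13

((1, 1, 0, 3); (1, 1, 1, 0); (0, 1, 1, 0))


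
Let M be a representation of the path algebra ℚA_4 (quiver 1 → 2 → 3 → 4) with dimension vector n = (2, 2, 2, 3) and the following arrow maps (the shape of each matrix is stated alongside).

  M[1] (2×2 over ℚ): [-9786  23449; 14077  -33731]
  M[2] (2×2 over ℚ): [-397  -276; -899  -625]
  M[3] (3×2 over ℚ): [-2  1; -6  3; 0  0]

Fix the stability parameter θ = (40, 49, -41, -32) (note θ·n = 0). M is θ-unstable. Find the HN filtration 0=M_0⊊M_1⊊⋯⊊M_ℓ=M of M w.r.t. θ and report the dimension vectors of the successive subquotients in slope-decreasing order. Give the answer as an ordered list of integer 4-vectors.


Via rank(M_{q-1}∘⋯∘M_p): M ≅ I[1,3], I[1,4], I[4,4]^2.
μ_θ-semistable layers: μ^(1)=16; μ^(2)=4; μ^(3)=-32

((1, 1, 1, 0); (1, 1, 1, 1); (0, 0, 0, 2))


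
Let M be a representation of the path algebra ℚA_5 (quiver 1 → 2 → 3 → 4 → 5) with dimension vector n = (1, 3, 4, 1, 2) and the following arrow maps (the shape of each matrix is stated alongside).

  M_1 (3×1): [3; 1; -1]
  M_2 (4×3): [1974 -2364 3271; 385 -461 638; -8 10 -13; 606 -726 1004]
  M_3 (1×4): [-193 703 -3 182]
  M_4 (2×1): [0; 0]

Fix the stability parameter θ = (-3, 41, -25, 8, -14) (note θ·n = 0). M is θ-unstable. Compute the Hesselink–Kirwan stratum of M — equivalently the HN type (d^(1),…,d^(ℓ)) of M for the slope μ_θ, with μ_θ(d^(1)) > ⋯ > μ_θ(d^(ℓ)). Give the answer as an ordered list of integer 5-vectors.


Interval decomposition of M: I[1,4], I[2,2], I[2,3], I[3,3]^2, I[5,5]^2.
HN type (ℓ=5): μ^(1)=41; μ^(2)=8; μ^(3)=-3; μ^(4)=-14; μ^(5)=-25

((0, 1, 0, 0, 0); (0, 2, 2, 1, 0); (1, 0, 0, 0, 0); (0, 0, 0, 0, 2); (0, 0, 2, 0, 0))


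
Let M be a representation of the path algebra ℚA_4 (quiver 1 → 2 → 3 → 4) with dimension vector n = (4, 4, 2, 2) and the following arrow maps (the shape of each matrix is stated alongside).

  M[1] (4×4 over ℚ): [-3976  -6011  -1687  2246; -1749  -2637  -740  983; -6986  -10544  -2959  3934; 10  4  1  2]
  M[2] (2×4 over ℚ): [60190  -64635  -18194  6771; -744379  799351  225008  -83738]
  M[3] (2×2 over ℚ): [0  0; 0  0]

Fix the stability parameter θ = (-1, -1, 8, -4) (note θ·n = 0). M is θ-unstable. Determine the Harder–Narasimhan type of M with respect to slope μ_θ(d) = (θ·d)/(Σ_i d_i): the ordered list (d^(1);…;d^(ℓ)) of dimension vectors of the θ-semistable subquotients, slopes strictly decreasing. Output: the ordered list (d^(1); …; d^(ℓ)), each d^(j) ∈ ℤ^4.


Interval decomposition of M: I[1,1], I[1,2], I[1,3]^2, I[2,2], I[4,4]^2.
HN type (ℓ=3): μ^(1)=8; μ^(2)=-1; μ^(3)=-4

((0, 0, 2, 0); (4, 4, 0, 0); (0, 0, 0, 2))


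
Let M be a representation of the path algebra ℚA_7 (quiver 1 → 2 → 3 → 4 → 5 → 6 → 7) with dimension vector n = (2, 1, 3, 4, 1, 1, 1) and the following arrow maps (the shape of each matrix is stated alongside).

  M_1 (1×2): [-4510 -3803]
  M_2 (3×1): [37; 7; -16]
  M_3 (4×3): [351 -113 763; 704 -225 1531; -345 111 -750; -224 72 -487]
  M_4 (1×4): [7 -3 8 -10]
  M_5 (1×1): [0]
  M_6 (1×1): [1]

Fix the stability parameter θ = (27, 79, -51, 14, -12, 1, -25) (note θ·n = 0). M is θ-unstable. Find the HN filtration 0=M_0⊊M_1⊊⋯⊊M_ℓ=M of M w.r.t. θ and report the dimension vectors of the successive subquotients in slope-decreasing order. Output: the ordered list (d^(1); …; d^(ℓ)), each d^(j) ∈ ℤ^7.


Barcode: M ≅ I[1,1], I[1,5], I[3,4]^2, I[4,4], I[6,7]. HN layers by μ_θ (5 steps, strictly decreasing):
  μ^(1)=27; μ^(2)=14; μ^(3)=57/5; μ^(4)=-12; μ^(5)=-51

((1, 0, 0, 0, 0, 0, 0); (0, 0, 0, 3, 0, 0, 0); (1, 1, 1, 1, 1, 0, 0); (0, 0, 0, 0, 0, 1, 1); (0, 0, 2, 0, 0, 0, 0))


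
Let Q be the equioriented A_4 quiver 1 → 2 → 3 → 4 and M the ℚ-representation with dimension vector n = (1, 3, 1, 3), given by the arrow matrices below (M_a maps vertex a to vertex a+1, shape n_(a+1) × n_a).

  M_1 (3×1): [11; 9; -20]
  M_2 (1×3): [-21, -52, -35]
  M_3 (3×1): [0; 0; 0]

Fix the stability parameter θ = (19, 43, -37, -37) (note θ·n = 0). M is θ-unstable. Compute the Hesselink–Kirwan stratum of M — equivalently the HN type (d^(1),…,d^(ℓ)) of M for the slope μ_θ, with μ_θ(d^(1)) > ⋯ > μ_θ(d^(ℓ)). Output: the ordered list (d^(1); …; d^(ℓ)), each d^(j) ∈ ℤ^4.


Interval decomposition of M: I[1,3], I[2,2]^2, I[4,4]^3.
HN type (ℓ=3): μ^(1)=43; μ^(2)=25/3; μ^(3)=-37

((0, 2, 0, 0); (1, 1, 1, 0); (0, 0, 0, 3))


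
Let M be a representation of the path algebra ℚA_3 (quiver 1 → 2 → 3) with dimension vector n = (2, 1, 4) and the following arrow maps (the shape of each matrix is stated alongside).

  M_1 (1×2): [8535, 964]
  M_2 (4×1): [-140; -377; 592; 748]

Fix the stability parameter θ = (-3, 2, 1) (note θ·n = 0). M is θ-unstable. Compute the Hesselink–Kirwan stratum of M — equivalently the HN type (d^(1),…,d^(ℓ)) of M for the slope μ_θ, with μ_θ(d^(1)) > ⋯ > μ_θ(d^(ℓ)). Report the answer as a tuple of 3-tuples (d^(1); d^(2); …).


Via rank(M_{q-1}∘⋯∘M_p): M ≅ I[1,1], I[1,3], I[3,3]^3.
μ_θ-semistable layers: μ^(1)=3/2; μ^(2)=1; μ^(3)=-3

((0, 1, 1); (0, 0, 3); (2, 0, 0))


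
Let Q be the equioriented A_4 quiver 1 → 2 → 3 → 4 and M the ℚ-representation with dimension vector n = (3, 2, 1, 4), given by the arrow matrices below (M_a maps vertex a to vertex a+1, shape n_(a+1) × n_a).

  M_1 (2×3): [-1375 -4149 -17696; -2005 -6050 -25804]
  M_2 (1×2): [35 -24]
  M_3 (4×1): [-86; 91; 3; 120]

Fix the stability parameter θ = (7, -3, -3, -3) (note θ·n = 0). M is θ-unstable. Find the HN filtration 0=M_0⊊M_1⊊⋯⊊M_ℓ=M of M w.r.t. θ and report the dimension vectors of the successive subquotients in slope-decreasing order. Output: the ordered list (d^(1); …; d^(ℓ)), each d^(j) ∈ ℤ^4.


Via rank(M_{q-1}∘⋯∘M_p): M ≅ I[1,1], I[1,2], I[1,4], I[4,4]^3.
μ_θ-semistable layers: μ^(1)=7; μ^(2)=2; μ^(3)=-1/2; μ^(4)=-3

((1, 0, 0, 0); (1, 1, 0, 0); (1, 1, 1, 1); (0, 0, 0, 3))


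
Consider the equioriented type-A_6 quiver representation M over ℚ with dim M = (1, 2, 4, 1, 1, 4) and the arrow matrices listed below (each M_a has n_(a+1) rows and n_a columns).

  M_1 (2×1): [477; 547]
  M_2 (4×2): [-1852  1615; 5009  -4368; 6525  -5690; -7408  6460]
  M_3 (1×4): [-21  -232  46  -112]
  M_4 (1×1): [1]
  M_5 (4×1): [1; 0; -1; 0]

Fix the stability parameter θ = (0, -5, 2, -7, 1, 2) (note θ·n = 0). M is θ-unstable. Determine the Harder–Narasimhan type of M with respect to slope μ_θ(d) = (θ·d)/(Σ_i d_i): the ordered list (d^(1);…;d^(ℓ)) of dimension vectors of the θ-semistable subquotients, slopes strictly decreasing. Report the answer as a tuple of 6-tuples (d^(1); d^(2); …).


Barcode: M ≅ I[1,6], I[2,3], I[3,3]^2, I[6,6]^3. HN layers by μ_θ (4 steps, strictly decreasing):
  μ^(1)=2; μ^(2)=1; μ^(3)=-5/2; μ^(4)=-5

((0, 0, 3, 0, 0, 4); (0, 0, 0, 0, 1, 0); (1, 1, 1, 1, 0, 0); (0, 1, 0, 0, 0, 0))


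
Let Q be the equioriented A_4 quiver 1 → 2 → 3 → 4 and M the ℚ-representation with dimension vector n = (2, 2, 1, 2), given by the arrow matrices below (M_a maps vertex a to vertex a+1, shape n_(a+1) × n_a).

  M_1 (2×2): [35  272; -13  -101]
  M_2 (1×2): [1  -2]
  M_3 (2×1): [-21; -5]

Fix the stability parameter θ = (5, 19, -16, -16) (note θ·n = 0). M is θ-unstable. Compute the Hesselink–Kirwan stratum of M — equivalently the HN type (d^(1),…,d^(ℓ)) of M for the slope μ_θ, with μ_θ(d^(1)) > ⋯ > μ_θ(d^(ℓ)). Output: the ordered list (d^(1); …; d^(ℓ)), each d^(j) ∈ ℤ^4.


Interval decomposition of M: I[1,2], I[1,4], I[4,4].
HN type (ℓ=4): μ^(1)=19; μ^(2)=5; μ^(3)=-2; μ^(4)=-16

((0, 1, 0, 0); (1, 0, 0, 0); (1, 1, 1, 1); (0, 0, 0, 1))


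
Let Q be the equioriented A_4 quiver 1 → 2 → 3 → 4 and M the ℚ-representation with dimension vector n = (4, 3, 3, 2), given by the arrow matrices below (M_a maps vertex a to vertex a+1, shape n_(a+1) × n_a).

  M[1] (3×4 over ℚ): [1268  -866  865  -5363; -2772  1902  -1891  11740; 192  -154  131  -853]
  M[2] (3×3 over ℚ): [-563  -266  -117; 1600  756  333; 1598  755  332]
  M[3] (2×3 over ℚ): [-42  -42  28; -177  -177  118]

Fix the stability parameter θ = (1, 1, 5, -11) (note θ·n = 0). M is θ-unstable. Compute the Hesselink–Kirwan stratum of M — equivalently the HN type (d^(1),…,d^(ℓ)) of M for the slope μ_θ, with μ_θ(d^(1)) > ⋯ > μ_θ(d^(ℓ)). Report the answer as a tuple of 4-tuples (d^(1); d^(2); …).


Interval decomposition of M: I[1,1], I[1,3]^2, I[1,4], I[4,4].
HN type (ℓ=4): μ^(1)=5; μ^(2)=1; μ^(3)=-1; μ^(4)=-11

((0, 0, 2, 0); (3, 2, 0, 0); (1, 1, 1, 1); (0, 0, 0, 1))
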